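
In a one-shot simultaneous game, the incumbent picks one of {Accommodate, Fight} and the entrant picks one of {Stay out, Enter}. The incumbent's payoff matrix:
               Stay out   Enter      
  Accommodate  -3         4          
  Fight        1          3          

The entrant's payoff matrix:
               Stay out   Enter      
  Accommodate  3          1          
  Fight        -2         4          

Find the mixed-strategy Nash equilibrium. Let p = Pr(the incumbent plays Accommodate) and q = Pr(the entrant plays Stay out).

p = 3/4, q = 1/5

The incumbent's mix must leave the entrant indifferent between Stay out and Enter.
  the entrant's expected payoff from Stay out: p·3 + (1−p)·(-2) = 5p - 2
  the entrant's expected payoff from Enter: p·1 + (1−p)·4 = -3p + 4
  5p - 2 = -3p + 4  ⇒  8p = 6  ⇒  p = 3/4.
In a mixed equilibrium the incumbent is indifferent between Accommodate and Fight; this condition fixes q.
  the incumbent's expected payoff from Accommodate: q·(-3) + (1−q)·4 = -7q + 4
  the incumbent's expected payoff from Fight: q·1 + (1−q)·3 = -2q + 3
  -7q + 4 = -2q + 3  ⇒  -5q = -1  ⇒  q = 1/5.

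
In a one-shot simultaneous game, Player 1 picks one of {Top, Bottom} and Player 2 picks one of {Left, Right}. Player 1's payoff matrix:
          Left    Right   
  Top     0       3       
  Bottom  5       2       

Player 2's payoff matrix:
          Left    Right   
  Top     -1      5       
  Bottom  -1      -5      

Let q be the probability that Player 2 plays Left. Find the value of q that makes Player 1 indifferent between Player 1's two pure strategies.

q = 1/6

Set Player 1's expected payoff from Top equal to that from Bottom:
  Player 1's payoff from Top: q·0 + (1−q)·3 = -3q + 3
  Player 1's payoff from Bottom: q·5 + (1−q)·2 = 3q + 2
  -3q + 3 = 3q + 2  ⇒  -6q = -1  ⇒  q = 1/6.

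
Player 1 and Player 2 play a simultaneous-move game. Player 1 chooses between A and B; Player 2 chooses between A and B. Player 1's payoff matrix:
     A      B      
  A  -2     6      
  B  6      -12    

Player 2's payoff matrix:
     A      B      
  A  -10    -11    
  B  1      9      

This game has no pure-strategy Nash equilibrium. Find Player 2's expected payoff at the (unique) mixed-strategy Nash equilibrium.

Player 1's mix must leave Player 2 indifferent between A and B.
  Player 2's expected payoff from A: p·(-10) + (1−p)·1 = -11p + 1
  Player 2's expected payoff from B: p·(-11) + (1−p)·9 = -20p + 9
  -11p + 1 = -20p + 9  ⇒  9p = 8  ⇒  p = 8/9.
At equilibrium Player 2 is indifferent across columns, so Player 2's payoff equals the payoff from A: (8/9)·(-10) + (1/9)·1 = -79/9.

-79/9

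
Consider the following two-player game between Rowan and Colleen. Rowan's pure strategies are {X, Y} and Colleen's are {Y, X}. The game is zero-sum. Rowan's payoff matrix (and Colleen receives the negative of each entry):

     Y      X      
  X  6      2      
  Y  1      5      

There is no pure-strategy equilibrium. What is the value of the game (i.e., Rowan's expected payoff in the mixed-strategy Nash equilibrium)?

Set Rowan's expected payoff from X equal to that from Y:
  Rowan's expected payoff from X: q·6 + (1−q)·2 = 4q + 2
  Rowan's expected payoff from Y: q·1 + (1−q)·5 = -4q + 5
  4q + 2 = -4q + 5  ⇒  8q = 3  ⇒  q = 3/8.
The value is Rowan's expected payoff against this mix (using X): (3/8)·6 + (5/8)·2 = 7/2.

v = 7/2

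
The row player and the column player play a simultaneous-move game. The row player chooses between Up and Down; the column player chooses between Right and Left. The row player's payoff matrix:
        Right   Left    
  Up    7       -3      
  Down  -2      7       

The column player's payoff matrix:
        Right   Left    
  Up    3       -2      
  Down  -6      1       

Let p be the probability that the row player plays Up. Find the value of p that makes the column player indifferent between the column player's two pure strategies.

The column player's indifference between Right and Left determines the row player's mixing probability p:
  the column player's payoff to Right: p·3 + (1−p)·(-6) = 9p - 6
  the column player's payoff to Left: p·(-2) + (1−p)·1 = -3p + 1
  9p - 6 = -3p + 1  ⇒  12p = 7  ⇒  p = 7/12.

p = 7/12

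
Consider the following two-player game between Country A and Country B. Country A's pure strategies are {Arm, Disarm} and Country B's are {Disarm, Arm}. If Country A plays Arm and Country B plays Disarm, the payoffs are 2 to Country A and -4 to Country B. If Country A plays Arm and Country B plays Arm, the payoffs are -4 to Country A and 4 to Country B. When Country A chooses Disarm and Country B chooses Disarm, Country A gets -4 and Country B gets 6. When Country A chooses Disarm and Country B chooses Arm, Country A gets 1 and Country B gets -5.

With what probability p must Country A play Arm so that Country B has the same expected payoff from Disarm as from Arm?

p = 11/19

Country B's indifference between Disarm and Arm determines Country A's mixing probability p:
  Country B's expected payoff from Disarm: p·(-4) + (1−p)·6 = -10p + 6
  Country B's expected payoff from Arm: p·4 + (1−p)·(-5) = 9p - 5
  -10p + 6 = 9p - 5  ⇒  -19p = -11  ⇒  p = 11/19.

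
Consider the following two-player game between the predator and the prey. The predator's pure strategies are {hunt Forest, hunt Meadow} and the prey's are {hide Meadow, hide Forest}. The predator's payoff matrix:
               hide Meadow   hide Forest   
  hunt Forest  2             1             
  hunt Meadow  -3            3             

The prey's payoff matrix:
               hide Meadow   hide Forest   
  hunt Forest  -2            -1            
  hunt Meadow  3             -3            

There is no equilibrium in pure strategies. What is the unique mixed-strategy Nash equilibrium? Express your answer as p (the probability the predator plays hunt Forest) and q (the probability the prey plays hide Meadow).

p = 6/7, q = 2/7

In a mixed equilibrium the prey is indifferent between hide Meadow and hide Forest; this condition fixes p.
  the prey's payoff from hide Meadow: p·(-2) + (1−p)·3 = -5p + 3
  the prey's payoff from hide Forest: p·(-1) + (1−p)·(-3) = 2p - 3
  -5p + 3 = 2p - 3  ⇒  -7p = -6  ⇒  p = 6/7.
The predator's indifference between hunt Forest and hunt Meadow determines the prey's mixing probability q:
  the predator's expected payoff from hunt Forest: q·2 + (1−q)·1 = q + 1
  the predator's expected payoff from hunt Meadow: q·(-3) + (1−q)·3 = -6q + 3
  q + 1 = -6q + 3  ⇒  7q = 2  ⇒  q = 2/7.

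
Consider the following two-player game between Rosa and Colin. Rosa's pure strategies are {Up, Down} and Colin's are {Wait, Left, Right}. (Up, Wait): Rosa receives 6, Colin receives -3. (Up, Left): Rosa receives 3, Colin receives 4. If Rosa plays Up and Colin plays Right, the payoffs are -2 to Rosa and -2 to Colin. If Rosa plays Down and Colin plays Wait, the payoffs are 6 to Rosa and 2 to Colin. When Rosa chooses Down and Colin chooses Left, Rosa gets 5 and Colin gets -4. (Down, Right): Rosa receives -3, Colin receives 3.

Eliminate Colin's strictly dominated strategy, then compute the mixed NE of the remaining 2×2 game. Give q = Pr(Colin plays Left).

Colin's strategy Wait is strictly dominated by Right: -2 > -3 and 3 > 2. Eliminate Wait.
Colin's mix must leave Rosa indifferent between Up and Down.
  Rosa's payoff from Up: q·3 + (1−q)·(-2) = 5q - 2
  Rosa's payoff from Down: q·5 + (1−q)·(-3) = 8q - 3
  5q - 2 = 8q - 3  ⇒  -3q = -1  ⇒  q = 1/3.

q = 1/3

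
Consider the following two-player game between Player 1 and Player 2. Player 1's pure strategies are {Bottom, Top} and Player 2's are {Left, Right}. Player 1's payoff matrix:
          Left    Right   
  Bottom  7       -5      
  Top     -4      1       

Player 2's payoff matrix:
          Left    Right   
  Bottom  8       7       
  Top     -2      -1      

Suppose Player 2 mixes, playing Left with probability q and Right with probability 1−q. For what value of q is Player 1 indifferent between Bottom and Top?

q = 6/17

Set Player 1's expected payoff from Bottom equal to that from Top:
  Player 1's payoff from Bottom: q·7 + (1−q)·(-5) = 12q - 5
  Player 1's payoff from Top: q·(-4) + (1−q)·1 = -5q + 1
  12q - 5 = -5q + 1  ⇒  17q = 6  ⇒  q = 6/17.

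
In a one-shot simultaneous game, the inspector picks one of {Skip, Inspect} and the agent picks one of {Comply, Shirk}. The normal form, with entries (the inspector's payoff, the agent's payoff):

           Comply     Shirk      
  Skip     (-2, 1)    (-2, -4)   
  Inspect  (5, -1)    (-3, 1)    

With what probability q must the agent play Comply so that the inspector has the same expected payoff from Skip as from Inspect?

q = 1/8

Set the inspector's expected payoff from Skip equal to that from Inspect:
  the inspector's expected payoff from Skip: q·(-2) + (1−q)·(-2) = -2
  the inspector's expected payoff from Inspect: q·5 + (1−q)·(-3) = 8q - 3
  -2 = 8q - 3  ⇒  -8q = -1  ⇒  q = 1/8.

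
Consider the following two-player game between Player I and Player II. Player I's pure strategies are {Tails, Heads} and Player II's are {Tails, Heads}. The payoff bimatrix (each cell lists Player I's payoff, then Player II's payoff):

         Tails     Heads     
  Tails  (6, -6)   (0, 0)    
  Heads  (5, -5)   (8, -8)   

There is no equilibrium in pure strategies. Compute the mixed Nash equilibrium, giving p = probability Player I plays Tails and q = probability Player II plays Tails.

p = 1/3, q = 8/9

For Player II to be willing to mix, Player II must be indifferent between Tails and Heads, which pins down Player I's mix.
  Player II's expected payoff from Tails: p·(-6) + (1−p)·(-5) = -p - 5
  Player II's expected payoff from Heads: p·0 + (1−p)·(-8) = 8p - 8
  -p - 5 = 8p - 8  ⇒  -9p = -3  ⇒  p = 1/3.
For Player I to be willing to mix, Player I must be indifferent between Tails and Heads, which pins down Player II's mix.
  Player I's payoff from Tails: q·6 + (1−q)·0 = 6q
  Player I's payoff from Heads: q·5 + (1−q)·8 = -3q + 8
  6q = -3q + 8  ⇒  9q = 8  ⇒  q = 8/9.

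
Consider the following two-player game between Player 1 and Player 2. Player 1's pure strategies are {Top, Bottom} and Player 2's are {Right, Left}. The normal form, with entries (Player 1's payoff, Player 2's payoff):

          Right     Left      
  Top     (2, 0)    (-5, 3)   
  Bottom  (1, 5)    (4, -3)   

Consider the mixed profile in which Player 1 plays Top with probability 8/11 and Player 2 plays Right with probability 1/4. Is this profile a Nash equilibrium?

Given Player 2's mix q = 1/4, Player 1's payoff from Top is -13/4 but from Bottom is 13/4. Player 1 strictly prefers Bottom, so Player 1 would not mix.
So the proposed profile is not a Nash equilibrium.

No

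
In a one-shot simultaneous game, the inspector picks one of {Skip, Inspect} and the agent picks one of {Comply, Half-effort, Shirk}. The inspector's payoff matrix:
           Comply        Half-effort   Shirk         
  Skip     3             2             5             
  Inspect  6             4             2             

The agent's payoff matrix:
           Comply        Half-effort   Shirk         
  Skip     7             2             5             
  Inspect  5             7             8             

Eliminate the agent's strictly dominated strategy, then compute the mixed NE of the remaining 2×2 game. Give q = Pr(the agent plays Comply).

q = 1/2

The agent's strategy Half-effort is strictly dominated by Shirk: 5 > 2 and 8 > 7. Eliminate Half-effort.
In a mixed equilibrium the inspector is indifferent between Skip and Inspect; this condition fixes q.
  the inspector's payoff to Skip: q·3 + (1−q)·5 = -2q + 5
  the inspector's payoff to Inspect: q·6 + (1−q)·2 = 4q + 2
  -2q + 5 = 4q + 2  ⇒  -6q = -3  ⇒  q = 1/2.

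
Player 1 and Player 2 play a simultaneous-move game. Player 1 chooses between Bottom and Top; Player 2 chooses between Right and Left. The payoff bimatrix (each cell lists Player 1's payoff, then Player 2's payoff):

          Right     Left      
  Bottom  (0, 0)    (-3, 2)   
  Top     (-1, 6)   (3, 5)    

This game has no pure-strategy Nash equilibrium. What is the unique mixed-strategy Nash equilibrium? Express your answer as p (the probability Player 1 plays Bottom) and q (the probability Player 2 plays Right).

Player 2's indifference between Right and Left determines Player 1's mixing probability p:
  Player 2's payoff from Right: p·0 + (1−p)·6 = -6p + 6
  Player 2's payoff from Left: p·2 + (1−p)·5 = -3p + 5
  -6p + 6 = -3p + 5  ⇒  -3p = -1  ⇒  p = 1/3.
Set Player 1's expected payoff from Bottom equal to that from Top:
  Player 1's payoff from Bottom: q·0 + (1−q)·(-3) = 3q - 3
  Player 1's payoff from Top: q·(-1) + (1−q)·3 = -4q + 3
  3q - 3 = -4q + 3  ⇒  7q = 6  ⇒  q = 6/7.

p = 1/3, q = 6/7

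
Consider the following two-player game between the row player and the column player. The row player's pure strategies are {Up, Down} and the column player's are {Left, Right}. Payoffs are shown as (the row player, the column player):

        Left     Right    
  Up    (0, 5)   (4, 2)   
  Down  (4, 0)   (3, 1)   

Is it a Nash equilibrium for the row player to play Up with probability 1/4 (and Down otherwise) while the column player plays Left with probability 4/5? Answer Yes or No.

Given the column player's mix q = 4/5, the row player's payoff from Up is 4/5 but from Down is 19/5. The row player strictly prefers Down, so the row player would not mix.
So the proposed profile is not a Nash equilibrium.

No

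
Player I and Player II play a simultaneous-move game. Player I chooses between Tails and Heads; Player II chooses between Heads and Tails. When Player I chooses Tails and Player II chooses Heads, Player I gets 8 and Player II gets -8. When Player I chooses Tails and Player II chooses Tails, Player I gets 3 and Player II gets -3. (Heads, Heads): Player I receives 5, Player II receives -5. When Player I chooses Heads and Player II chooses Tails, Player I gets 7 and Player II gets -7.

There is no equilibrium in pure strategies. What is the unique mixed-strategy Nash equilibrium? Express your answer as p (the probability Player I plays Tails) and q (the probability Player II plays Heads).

p = 2/7, q = 4/7

For Player II to be willing to mix, Player II must be indifferent between Heads and Tails, which pins down Player I's mix.
  Player II's payoff to Heads: p·(-8) + (1−p)·(-5) = -3p - 5
  Player II's payoff to Tails: p·(-3) + (1−p)·(-7) = 4p - 7
  -3p - 5 = 4p - 7  ⇒  -7p = -2  ⇒  p = 2/7.
Set Player I's expected payoff from Tails equal to that from Heads:
  Player I's expected payoff from Tails: q·8 + (1−q)·3 = 5q + 3
  Player I's expected payoff from Heads: q·5 + (1−q)·7 = -2q + 7
  5q + 3 = -2q + 7  ⇒  7q = 4  ⇒  q = 4/7.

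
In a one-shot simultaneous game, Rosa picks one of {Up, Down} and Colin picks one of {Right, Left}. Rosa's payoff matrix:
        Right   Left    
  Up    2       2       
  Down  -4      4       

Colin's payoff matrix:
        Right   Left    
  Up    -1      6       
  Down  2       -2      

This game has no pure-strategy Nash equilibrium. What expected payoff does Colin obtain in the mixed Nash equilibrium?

In a mixed equilibrium Colin is indifferent between Right and Left; this condition fixes p.
  Colin's payoff from Right: p·(-1) + (1−p)·2 = -3p + 2
  Colin's payoff from Left: p·6 + (1−p)·(-2) = 8p - 2
  -3p + 2 = 8p - 2  ⇒  -11p = -4  ⇒  p = 4/11.
At equilibrium Colin is indifferent across columns, so Colin's payoff equals the payoff from Right: (4/11)·(-1) + (7/11)·2 = 10/11.

10/11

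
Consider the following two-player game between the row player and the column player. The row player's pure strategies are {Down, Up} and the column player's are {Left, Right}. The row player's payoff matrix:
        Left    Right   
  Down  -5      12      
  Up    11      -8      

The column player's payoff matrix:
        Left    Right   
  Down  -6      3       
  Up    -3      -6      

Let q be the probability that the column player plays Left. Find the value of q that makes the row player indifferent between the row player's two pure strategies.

The row player's indifference between Down and Up determines the column player's mixing probability q:
  the row player's expected payoff from Down: q·(-5) + (1−q)·12 = -17q + 12
  the row player's expected payoff from Up: q·11 + (1−q)·(-8) = 19q - 8
  -17q + 12 = 19q - 8  ⇒  -36q = -20  ⇒  q = 5/9.

q = 5/9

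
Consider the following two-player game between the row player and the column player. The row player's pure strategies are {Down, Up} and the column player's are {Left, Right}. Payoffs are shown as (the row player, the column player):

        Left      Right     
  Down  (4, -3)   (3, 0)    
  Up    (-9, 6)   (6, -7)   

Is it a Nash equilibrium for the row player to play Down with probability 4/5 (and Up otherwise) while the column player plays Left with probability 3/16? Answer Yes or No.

No

Given the row player's mix p = 4/5, the column player's payoff from Left is -6/5 but from Right is -7/5. The column player strictly prefers Left, so the column player would not mix.
So the proposed profile is not a Nash equilibrium.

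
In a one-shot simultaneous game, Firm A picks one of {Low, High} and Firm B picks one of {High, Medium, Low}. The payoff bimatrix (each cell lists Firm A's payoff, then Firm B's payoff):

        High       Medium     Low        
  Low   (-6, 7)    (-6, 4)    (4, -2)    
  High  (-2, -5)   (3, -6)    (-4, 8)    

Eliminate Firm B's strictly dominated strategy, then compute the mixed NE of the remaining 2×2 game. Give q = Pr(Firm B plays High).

q = 2/3

Firm B's strategy Medium is strictly dominated by High: 7 > 4 and -5 > -6. Eliminate Medium.
Set Firm A's expected payoff from Low equal to that from High:
  Firm A's payoff to Low: q·(-6) + (1−q)·4 = -10q + 4
  Firm A's payoff to High: q·(-2) + (1−q)·(-4) = 2q - 4
  -10q + 4 = 2q - 4  ⇒  -12q = -8  ⇒  q = 2/3.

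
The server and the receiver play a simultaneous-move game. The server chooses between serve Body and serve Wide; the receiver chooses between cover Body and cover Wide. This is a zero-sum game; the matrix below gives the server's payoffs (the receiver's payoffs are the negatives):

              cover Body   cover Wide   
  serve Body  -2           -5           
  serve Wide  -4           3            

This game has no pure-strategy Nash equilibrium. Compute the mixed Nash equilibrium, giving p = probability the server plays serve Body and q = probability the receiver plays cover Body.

The server's mix must leave the receiver indifferent between cover Body and cover Wide.
  the receiver's expected payoff from cover Body: p·2 + (1−p)·4 = -2p + 4
  the receiver's expected payoff from cover Wide: p·5 + (1−p)·(-3) = 8p - 3
  -2p + 4 = 8p - 3  ⇒  -10p = -7  ⇒  p = 7/10.
The receiver's mix must leave the server indifferent between serve Body and serve Wide.
  the server's payoff from serve Body: q·(-2) + (1−q)·(-5) = 3q - 5
  the server's payoff from serve Wide: q·(-4) + (1−q)·3 = -7q + 3
  3q - 5 = -7q + 3  ⇒  10q = 8  ⇒  q = 4/5.

p = 7/10, q = 4/5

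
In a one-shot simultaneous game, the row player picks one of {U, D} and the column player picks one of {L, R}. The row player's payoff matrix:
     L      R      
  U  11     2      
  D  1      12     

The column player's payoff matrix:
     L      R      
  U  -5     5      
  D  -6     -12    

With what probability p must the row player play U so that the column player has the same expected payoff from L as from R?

The row player's mix must leave the column player indifferent between L and R.
  the column player's payoff to L: p·(-5) + (1−p)·(-6) = p - 6
  the column player's payoff to R: p·5 + (1−p)·(-12) = 17p - 12
  p - 6 = 17p - 12  ⇒  -16p = -6  ⇒  p = 3/8.

p = 3/8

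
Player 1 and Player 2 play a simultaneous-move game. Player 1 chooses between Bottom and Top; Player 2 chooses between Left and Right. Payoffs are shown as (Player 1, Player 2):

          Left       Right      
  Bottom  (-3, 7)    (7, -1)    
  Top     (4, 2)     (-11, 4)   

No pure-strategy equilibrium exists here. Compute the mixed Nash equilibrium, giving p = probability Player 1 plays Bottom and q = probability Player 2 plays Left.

p = 1/5, q = 18/25

In a mixed equilibrium Player 2 is indifferent between Left and Right; this condition fixes p.
  Player 2's payoff to Left: p·7 + (1−p)·2 = 5p + 2
  Player 2's payoff to Right: p·(-1) + (1−p)·4 = -5p + 4
  5p + 2 = -5p + 4  ⇒  10p = 2  ⇒  p = 1/5.
In a mixed equilibrium Player 1 is indifferent between Bottom and Top; this condition fixes q.
  Player 1's expected payoff from Bottom: q·(-3) + (1−q)·7 = -10q + 7
  Player 1's expected payoff from Top: q·4 + (1−q)·(-11) = 15q - 11
  -10q + 7 = 15q - 11  ⇒  -25q = -18  ⇒  q = 18/25.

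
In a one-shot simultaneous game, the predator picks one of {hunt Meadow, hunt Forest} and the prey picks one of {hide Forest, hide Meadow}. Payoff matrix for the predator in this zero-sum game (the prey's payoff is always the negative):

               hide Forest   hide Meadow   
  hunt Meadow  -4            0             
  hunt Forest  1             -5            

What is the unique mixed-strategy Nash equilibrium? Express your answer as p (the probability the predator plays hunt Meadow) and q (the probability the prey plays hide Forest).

p = 3/5, q = 1/2

For the prey to be willing to mix, the prey must be indifferent between hide Forest and hide Meadow, which pins down the predator's mix.
  the prey's payoff to hide Forest: p·4 + (1−p)·(-1) = 5p - 1
  the prey's payoff to hide Meadow: p·0 + (1−p)·5 = -5p + 5
  5p - 1 = -5p + 5  ⇒  10p = 6  ⇒  p = 3/5.
In a mixed equilibrium the predator is indifferent between hunt Meadow and hunt Forest; this condition fixes q.
  the predator's payoff to hunt Meadow: q·(-4) + (1−q)·0 = -4q
  the predator's payoff to hunt Forest: q·1 + (1−q)·(-5) = 6q - 5
  -4q = 6q - 5  ⇒  -10q = -5  ⇒  q = 1/2.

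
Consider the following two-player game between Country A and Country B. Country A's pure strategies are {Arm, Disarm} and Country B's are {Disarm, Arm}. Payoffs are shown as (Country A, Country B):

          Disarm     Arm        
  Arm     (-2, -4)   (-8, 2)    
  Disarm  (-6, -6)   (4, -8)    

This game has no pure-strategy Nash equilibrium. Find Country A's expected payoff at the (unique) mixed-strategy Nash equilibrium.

Country A's indifference between Arm and Disarm determines Country B's mixing probability q:
  Country A's payoff from Arm: q·(-2) + (1−q)·(-8) = 6q - 8
  Country A's payoff from Disarm: q·(-6) + (1−q)·4 = -10q + 4
  6q - 8 = -10q + 4  ⇒  16q = 12  ⇒  q = 3/4.
At equilibrium Country A is indifferent across rows, so Country A's payoff equals the payoff from Arm: (3/4)·(-2) + (1/4)·(-8) = -7/2.

-7/2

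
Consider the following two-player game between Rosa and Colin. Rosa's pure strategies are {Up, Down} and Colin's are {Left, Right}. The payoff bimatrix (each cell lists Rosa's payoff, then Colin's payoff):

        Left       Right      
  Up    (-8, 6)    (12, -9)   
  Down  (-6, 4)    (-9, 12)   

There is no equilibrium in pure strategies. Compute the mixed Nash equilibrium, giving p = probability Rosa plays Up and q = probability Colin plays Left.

p = 8/23, q = 21/23

For Colin to be willing to mix, Colin must be indifferent between Left and Right, which pins down Rosa's mix.
  Colin's expected payoff from Left: p·6 + (1−p)·4 = 2p + 4
  Colin's expected payoff from Right: p·(-9) + (1−p)·12 = -21p + 12
  2p + 4 = -21p + 12  ⇒  23p = 8  ⇒  p = 8/23.
In a mixed equilibrium Rosa is indifferent between Up and Down; this condition fixes q.
  Rosa's payoff to Up: q·(-8) + (1−q)·12 = -20q + 12
  Rosa's payoff to Down: q·(-6) + (1−q)·(-9) = 3q - 9
  -20q + 12 = 3q - 9  ⇒  -23q = -21  ⇒  q = 21/23.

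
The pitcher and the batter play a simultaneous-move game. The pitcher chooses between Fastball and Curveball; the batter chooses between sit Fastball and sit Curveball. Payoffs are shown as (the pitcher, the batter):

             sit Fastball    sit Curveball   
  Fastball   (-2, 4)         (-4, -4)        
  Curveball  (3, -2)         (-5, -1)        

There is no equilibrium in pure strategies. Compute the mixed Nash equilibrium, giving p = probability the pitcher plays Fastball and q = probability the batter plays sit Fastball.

In a mixed equilibrium the batter is indifferent between sit Fastball and sit Curveball; this condition fixes p.
  the batter's payoff to sit Fastball: p·4 + (1−p)·(-2) = 6p - 2
  the batter's payoff to sit Curveball: p·(-4) + (1−p)·(-1) = -3p - 1
  6p - 2 = -3p - 1  ⇒  9p = 1  ⇒  p = 1/9.
The batter's mix must leave the pitcher indifferent between Fastball and Curveball.
  the pitcher's payoff to Fastball: q·(-2) + (1−q)·(-4) = 2q - 4
  the pitcher's payoff to Curveball: q·3 + (1−q)·(-5) = 8q - 5
  2q - 4 = 8q - 5  ⇒  -6q = -1  ⇒  q = 1/6.

p = 1/9, q = 1/6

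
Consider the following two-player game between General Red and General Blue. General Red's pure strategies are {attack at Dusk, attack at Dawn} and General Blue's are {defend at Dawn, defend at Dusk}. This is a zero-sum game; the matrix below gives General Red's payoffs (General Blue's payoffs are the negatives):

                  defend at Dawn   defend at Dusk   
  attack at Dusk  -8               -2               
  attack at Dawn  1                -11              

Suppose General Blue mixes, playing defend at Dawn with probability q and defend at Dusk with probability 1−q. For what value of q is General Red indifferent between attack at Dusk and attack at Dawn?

q = 1/2

General Red's indifference between attack at Dusk and attack at Dawn determines General Blue's mixing probability q:
  General Red's payoff to attack at Dusk: q·(-8) + (1−q)·(-2) = -6q - 2
  General Red's payoff to attack at Dawn: q·1 + (1−q)·(-11) = 12q - 11
  -6q - 2 = 12q - 11  ⇒  -18q = -9  ⇒  q = 1/2.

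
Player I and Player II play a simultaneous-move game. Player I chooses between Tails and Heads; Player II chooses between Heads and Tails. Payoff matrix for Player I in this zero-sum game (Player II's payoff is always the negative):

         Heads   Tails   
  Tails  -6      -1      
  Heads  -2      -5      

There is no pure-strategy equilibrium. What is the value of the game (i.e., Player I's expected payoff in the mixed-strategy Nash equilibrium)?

v = -7/2

Set Player I's expected payoff from Tails equal to that from Heads:
  Player I's payoff from Tails: q·(-6) + (1−q)·(-1) = -5q - 1
  Player I's payoff from Heads: q·(-2) + (1−q)·(-5) = 3q - 5
  -5q - 1 = 3q - 5  ⇒  -8q = -4  ⇒  q = 1/2.
The value is Player I's expected payoff against this mix (using Tails): (1/2)·(-6) + (1/2)·(-1) = -7/2.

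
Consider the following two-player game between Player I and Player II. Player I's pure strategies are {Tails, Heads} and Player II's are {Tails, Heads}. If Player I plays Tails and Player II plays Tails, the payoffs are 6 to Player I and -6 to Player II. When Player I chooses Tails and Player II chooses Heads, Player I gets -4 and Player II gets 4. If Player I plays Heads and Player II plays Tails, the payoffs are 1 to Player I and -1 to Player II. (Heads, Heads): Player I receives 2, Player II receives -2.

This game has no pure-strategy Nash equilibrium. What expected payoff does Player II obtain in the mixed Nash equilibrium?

Set Player II's expected payoff from Tails equal to that from Heads:
  Player II's payoff to Tails: p·(-6) + (1−p)·(-1) = -5p - 1
  Player II's payoff to Heads: p·4 + (1−p)·(-2) = 6p - 2
  -5p - 1 = 6p - 2  ⇒  -11p = -1  ⇒  p = 1/11.
At equilibrium Player II is indifferent across columns, so Player II's payoff equals the payoff from Tails: (1/11)·(-6) + (10/11)·(-1) = -16/11.

-16/11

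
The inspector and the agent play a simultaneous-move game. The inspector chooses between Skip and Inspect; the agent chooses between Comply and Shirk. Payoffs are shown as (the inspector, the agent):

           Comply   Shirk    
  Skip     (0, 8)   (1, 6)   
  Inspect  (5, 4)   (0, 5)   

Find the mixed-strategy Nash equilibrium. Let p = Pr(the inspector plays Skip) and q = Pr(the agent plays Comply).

The inspector's mix must leave the agent indifferent between Comply and Shirk.
  the agent's payoff to Comply: p·8 + (1−p)·4 = 4p + 4
  the agent's payoff to Shirk: p·6 + (1−p)·5 = p + 5
  4p + 4 = p + 5  ⇒  3p = 1  ⇒  p = 1/3.
The agent's mix must leave the inspector indifferent between Skip and Inspect.
  the inspector's expected payoff from Skip: q·0 + (1−q)·1 = -q + 1
  the inspector's expected payoff from Inspect: q·5 + (1−q)·0 = 5q
  -q + 1 = 5q  ⇒  -6q = -1  ⇒  q = 1/6.

p = 1/3, q = 1/6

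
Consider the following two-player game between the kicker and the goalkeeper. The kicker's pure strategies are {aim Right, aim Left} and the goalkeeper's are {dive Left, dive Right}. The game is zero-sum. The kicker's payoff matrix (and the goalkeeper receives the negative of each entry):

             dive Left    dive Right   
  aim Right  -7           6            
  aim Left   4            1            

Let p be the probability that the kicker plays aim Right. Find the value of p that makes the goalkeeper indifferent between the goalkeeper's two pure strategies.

p = 3/16

In a mixed equilibrium the goalkeeper is indifferent between dive Left and dive Right; this condition fixes p.
  the goalkeeper's payoff to dive Left: p·7 + (1−p)·(-4) = 11p - 4
  the goalkeeper's payoff to dive Right: p·(-6) + (1−p)·(-1) = -5p - 1
  11p - 4 = -5p - 1  ⇒  16p = 3  ⇒  p = 3/16.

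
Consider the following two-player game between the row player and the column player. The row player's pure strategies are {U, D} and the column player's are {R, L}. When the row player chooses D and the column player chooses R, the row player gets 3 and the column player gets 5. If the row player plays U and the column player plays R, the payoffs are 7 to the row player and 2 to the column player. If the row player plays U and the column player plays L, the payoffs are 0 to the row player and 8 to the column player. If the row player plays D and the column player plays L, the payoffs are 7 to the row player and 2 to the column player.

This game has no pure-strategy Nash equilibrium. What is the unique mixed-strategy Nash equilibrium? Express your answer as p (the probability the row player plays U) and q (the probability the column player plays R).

p = 1/3, q = 7/11

The column player's indifference between R and L determines the row player's mixing probability p:
  the column player's expected payoff from R: p·2 + (1−p)·5 = -3p + 5
  the column player's expected payoff from L: p·8 + (1−p)·2 = 6p + 2
  -3p + 5 = 6p + 2  ⇒  -9p = -3  ⇒  p = 1/3.
For the row player to be willing to mix, the row player must be indifferent between U and D, which pins down the column player's mix.
  the row player's payoff from U: q·7 + (1−q)·0 = 7q
  the row player's payoff from D: q·3 + (1−q)·7 = -4q + 7
  7q = -4q + 7  ⇒  11q = 7  ⇒  q = 7/11.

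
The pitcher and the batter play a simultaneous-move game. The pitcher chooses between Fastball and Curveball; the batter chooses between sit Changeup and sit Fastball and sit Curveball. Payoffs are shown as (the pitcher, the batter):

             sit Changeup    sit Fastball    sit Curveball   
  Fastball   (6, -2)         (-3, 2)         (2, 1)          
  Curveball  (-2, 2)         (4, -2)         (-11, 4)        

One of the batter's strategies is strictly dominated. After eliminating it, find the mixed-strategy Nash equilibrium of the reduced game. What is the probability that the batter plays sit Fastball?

q = 13/20

The batter's strategy sit Changeup is strictly dominated by sit Curveball: 1 > -2 and 4 > 2. Eliminate sit Changeup.
For the pitcher to be willing to mix, the pitcher must be indifferent between Fastball and Curveball, which pins down the batter's mix.
  the pitcher's payoff from Fastball: q·(-3) + (1−q)·2 = -5q + 2
  the pitcher's payoff from Curveball: q·4 + (1−q)·(-11) = 15q - 11
  -5q + 2 = 15q - 11  ⇒  -20q = -13  ⇒  q = 13/20.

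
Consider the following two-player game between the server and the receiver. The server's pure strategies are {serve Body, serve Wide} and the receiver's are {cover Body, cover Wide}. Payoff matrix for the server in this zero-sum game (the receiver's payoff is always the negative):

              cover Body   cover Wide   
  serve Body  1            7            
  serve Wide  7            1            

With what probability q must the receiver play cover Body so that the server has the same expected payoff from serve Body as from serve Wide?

q = 1/2

The receiver's mix must leave the server indifferent between serve Body and serve Wide.
  the server's payoff from serve Body: q·1 + (1−q)·7 = -6q + 7
  the server's payoff from serve Wide: q·7 + (1−q)·1 = 6q + 1
  -6q + 7 = 6q + 1  ⇒  -12q = -6  ⇒  q = 1/2.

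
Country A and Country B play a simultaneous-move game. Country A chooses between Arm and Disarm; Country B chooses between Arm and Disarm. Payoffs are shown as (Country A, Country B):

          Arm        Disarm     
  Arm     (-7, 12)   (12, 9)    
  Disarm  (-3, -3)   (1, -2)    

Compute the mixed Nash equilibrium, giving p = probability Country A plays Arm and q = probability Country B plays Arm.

p = 1/4, q = 11/15

In a mixed equilibrium Country B is indifferent between Arm and Disarm; this condition fixes p.
  Country B's expected payoff from Arm: p·12 + (1−p)·(-3) = 15p - 3
  Country B's expected payoff from Disarm: p·9 + (1−p)·(-2) = 11p - 2
  15p - 3 = 11p - 2  ⇒  4p = 1  ⇒  p = 1/4.
In a mixed equilibrium Country A is indifferent between Arm and Disarm; this condition fixes q.
  Country A's payoff from Arm: q·(-7) + (1−q)·12 = -19q + 12
  Country A's payoff from Disarm: q·(-3) + (1−q)·1 = -4q + 1
  -19q + 12 = -4q + 1  ⇒  -15q = -11  ⇒  q = 11/15.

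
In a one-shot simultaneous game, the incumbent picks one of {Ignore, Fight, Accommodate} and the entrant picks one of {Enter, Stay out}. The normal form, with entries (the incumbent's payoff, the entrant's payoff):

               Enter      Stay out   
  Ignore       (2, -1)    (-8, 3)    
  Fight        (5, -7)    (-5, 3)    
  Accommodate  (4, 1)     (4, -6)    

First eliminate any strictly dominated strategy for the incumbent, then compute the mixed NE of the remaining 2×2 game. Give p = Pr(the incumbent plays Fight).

The incumbent's strategy Ignore is strictly dominated by Fight: 5 > 2 and -5 > -8. Eliminate Ignore.
Set the entrant's expected payoff from Enter equal to that from Stay out:
  the entrant's payoff from Enter: p·(-7) + (1−p)·1 = -8p + 1
  the entrant's payoff from Stay out: p·3 + (1−p)·(-6) = 9p - 6
  -8p + 1 = 9p - 6  ⇒  -17p = -7  ⇒  p = 7/17.

p = 7/17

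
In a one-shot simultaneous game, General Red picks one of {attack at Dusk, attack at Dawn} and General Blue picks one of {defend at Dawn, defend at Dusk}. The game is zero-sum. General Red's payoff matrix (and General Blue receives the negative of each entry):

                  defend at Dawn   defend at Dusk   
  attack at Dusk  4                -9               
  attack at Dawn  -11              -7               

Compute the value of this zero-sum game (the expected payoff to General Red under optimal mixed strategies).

In a mixed equilibrium General Red is indifferent between attack at Dusk and attack at Dawn; this condition fixes q.
  General Red's payoff to attack at Dusk: q·4 + (1−q)·(-9) = 13q - 9
  General Red's payoff to attack at Dawn: q·(-11) + (1−q)·(-7) = -4q - 7
  13q - 9 = -4q - 7  ⇒  17q = 2  ⇒  q = 2/17.
The value is General Red's expected payoff against this mix (using attack at Dusk): (2/17)·4 + (15/17)·(-9) = -127/17.

v = -127/17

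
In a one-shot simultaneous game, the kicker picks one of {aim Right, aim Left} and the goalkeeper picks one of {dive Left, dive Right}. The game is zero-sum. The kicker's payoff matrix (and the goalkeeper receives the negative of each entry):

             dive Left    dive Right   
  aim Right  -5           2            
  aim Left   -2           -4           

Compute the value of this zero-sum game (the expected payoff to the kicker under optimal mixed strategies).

Set the kicker's expected payoff from aim Right equal to that from aim Left:
  the kicker's payoff from aim Right: q·(-5) + (1−q)·2 = -7q + 2
  the kicker's payoff from aim Left: q·(-2) + (1−q)·(-4) = 2q - 4
  -7q + 2 = 2q - 4  ⇒  -9q = -6  ⇒  q = 2/3.
The value is the kicker's expected payoff against this mix (using aim Right): (2/3)·(-5) + (1/3)·2 = -8/3.

v = -8/3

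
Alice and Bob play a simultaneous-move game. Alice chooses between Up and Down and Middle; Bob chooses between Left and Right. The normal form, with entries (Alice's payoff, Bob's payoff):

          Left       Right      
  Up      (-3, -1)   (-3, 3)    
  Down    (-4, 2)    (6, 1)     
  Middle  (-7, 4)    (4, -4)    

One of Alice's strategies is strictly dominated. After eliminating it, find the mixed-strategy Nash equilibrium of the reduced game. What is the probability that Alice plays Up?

p = 1/5

Alice's strategy Middle is strictly dominated by Down: -4 > -7 and 6 > 4. Eliminate Middle.
Set Bob's expected payoff from Left equal to that from Right:
  Bob's payoff from Left: p·(-1) + (1−p)·2 = -3p + 2
  Bob's payoff from Right: p·3 + (1−p)·1 = 2p + 1
  -3p + 2 = 2p + 1  ⇒  -5p = -1  ⇒  p = 1/5.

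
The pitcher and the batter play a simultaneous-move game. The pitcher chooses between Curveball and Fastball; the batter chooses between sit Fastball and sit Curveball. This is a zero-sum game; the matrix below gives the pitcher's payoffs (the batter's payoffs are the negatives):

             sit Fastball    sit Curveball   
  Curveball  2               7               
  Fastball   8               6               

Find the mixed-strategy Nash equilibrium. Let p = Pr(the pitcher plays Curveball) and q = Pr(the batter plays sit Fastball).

p = 2/7, q = 1/7

Set the batter's expected payoff from sit Fastball equal to that from sit Curveball:
  the batter's payoff from sit Fastball: p·(-2) + (1−p)·(-8) = 6p - 8
  the batter's payoff from sit Curveball: p·(-7) + (1−p)·(-6) = -p - 6
  6p - 8 = -p - 6  ⇒  7p = 2  ⇒  p = 2/7.
For the pitcher to be willing to mix, the pitcher must be indifferent between Curveball and Fastball, which pins down the batter's mix.
  the pitcher's payoff from Curveball: q·2 + (1−q)·7 = -5q + 7
  the pitcher's payoff from Fastball: q·8 + (1−q)·6 = 2q + 6
  -5q + 7 = 2q + 6  ⇒  -7q = -1  ⇒  q = 1/7.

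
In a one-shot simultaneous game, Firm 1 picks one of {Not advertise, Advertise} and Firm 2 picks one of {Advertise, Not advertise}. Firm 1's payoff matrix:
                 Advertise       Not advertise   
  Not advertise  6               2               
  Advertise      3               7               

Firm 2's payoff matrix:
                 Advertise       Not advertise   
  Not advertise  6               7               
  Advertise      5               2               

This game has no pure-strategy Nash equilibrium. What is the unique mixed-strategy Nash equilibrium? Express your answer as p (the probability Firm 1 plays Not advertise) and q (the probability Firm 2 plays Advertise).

Firm 2's indifference between Advertise and Not advertise determines Firm 1's mixing probability p:
  Firm 2's payoff to Advertise: p·6 + (1−p)·5 = p + 5
  Firm 2's payoff to Not advertise: p·7 + (1−p)·2 = 5p + 2
  p + 5 = 5p + 2  ⇒  -4p = -3  ⇒  p = 3/4.
Firm 2's mix must leave Firm 1 indifferent between Not advertise and Advertise.
  Firm 1's payoff from Not advertise: q·6 + (1−q)·2 = 4q + 2
  Firm 1's payoff from Advertise: q·3 + (1−q)·7 = -4q + 7
  4q + 2 = -4q + 7  ⇒  8q = 5  ⇒  q = 5/8.

p = 3/4, q = 5/8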